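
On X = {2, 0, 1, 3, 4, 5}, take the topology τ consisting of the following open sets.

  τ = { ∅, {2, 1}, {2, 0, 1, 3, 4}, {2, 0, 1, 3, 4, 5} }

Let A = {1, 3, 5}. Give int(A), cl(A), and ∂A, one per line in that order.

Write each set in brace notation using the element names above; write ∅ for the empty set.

int(A) = ∅
cl(A)  = {2, 0, 1, 3, 4, 5}
∂A     = {2, 0, 1, 3, 4, 5}

U open, U⊆A: ∅. int(A) = ⋃ = ∅
X∖A={2, 0, 4}, int(X∖A)=∅, hence cl(A)={2, 0, 1, 3, 4, 5}
∂A: remove int from cl → {2, 0, 1, 3, 4, 5}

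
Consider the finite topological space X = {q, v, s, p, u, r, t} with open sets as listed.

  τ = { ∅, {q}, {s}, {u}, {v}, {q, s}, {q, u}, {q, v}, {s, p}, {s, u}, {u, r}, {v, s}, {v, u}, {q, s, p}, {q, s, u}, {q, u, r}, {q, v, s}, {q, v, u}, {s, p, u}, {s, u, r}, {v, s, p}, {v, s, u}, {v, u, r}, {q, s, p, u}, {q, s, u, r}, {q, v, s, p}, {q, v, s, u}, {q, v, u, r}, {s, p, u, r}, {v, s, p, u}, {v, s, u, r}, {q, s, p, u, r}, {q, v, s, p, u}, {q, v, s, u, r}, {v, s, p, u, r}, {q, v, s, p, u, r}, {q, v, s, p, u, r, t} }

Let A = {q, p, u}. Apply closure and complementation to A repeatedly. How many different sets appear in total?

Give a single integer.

10

cl via duality: int({v, s, r, t}) = {v, s}, so X∖{v, s} = {q, p, u, r, t}
Write k for closure, c for complement:
  1. A     = {q, p, u}
  2. kA    = {q, p, u, r, t}
  3. cA    = {v, s, r, t}
  4. ckA   = {v, s}
  5. kcA   = {v, s, p, r, t}
  6. kckA  = {v, s, p, t}
  7. ckcA  = {q, u}
  8. ckckA = {q, u, r}
  9. kckcA = {q, u, r, t}
  10. ckckcA = {v, s, p}
applying k or c yields no new set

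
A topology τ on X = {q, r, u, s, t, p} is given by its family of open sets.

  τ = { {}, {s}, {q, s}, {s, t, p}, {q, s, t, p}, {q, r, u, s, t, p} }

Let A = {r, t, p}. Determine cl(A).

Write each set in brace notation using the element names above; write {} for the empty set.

{r, u, t, p}

closure: X∖int(X∖A) = X∖{q, s} = {r, u, t, p}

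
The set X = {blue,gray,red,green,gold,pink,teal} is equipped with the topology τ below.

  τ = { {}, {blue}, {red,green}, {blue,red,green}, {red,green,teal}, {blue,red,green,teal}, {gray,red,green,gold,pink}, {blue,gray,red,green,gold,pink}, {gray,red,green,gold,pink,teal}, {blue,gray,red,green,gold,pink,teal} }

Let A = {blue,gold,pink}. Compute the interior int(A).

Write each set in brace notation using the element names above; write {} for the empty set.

U open, U⊆A: {}, {blue}. int(A) = ⋃ = {blue}

{blue}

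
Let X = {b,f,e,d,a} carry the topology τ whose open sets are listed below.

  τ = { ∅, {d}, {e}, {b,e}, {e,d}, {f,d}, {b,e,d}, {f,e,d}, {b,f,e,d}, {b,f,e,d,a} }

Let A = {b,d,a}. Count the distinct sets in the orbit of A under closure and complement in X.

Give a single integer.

10

X∖A={f,e}, int(X∖A)={e}, hence cl(A)={b,f,d,a}
Orbit (k=closure, c=complement):
  1. A     = {b,d,a}
  2. kA    = {b,f,d,a}
  3. cA    = {f,e}
  4. ckA   = {e}
  5. kcA   = {b,f,e,a}
  6. kckA  = {b,e,a}
  7. ckcA  = {d}
  8. ckckA = {f,d}
  9. kckcA = {f,d,a}
  10. ckckcA = {b,e}
(closed under both — stop)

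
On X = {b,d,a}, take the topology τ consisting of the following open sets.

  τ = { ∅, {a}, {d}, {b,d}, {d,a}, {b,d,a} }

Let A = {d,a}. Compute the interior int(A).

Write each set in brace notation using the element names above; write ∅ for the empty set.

{d,a}

U open, U⊆A: ∅, {d}, {a}, {d,a}. int(A) = ⋃ = {d,a}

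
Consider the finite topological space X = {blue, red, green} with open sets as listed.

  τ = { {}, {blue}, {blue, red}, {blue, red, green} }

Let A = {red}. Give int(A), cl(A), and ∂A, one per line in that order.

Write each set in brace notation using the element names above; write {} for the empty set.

open subsets of A: {}; so int(A) = {}
closure: X∖int(X∖A) = X∖{blue} = {red, green}
∂A = {red, green} minus {} = {red, green}

int(A) = {}
cl(A)  = {red, green}
∂A     = {red, green}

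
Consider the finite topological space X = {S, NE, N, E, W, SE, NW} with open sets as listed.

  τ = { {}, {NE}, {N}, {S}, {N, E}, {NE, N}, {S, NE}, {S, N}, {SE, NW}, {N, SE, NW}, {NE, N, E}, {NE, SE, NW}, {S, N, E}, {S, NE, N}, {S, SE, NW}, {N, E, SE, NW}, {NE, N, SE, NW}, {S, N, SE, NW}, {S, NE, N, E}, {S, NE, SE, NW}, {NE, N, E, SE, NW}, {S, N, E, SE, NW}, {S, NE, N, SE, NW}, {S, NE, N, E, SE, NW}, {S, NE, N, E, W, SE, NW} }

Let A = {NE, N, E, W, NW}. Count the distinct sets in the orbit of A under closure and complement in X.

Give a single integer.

10

closure: X∖int(X∖A) = X∖{S} = {NE, N, E, W, SE, NW}
Let k=closure and c=complement:
  1. A     = {NE, N, E, W, NW}
  2. kA    = {NE, N, E, W, SE, NW}
  3. cA    = {S, SE}
  4. ckA   = {S}
  5. kcA   = {S, W, SE, NW}
  6. kckA  = {S, W}
  7. ckcA  = {NE, N, E}
  8. ckckA = {NE, N, E, SE, NW}
  9. kckcA = {NE, N, E, W}
  10. ckckcA = {S, SE, NW}
— saturated at 10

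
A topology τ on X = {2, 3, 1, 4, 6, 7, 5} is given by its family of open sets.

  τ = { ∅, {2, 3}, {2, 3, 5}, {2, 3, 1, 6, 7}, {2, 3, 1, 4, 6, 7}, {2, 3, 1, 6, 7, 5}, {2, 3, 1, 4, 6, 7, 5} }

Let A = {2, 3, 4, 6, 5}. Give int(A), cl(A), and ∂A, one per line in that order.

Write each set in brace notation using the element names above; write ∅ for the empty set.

open subsets of A: ∅, {2, 3}, {2, 3, 5}; so int(A) = {2, 3, 5}
closure: X∖int(X∖A) = X∖∅ = {2, 3, 1, 4, 6, 7, 5}
∂A = {2, 3, 1, 4, 6, 7, 5} minus {2, 3, 5} = {1, 4, 6, 7}

int(A) = {2, 3, 5}
cl(A)  = {2, 3, 1, 4, 6, 7, 5}
∂A     = {1, 4, 6, 7}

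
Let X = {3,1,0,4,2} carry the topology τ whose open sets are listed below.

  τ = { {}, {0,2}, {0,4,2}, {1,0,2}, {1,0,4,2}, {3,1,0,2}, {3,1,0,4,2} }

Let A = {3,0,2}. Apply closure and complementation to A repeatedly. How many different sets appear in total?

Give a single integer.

6

cl via duality: int({1,4}) = {}, so X∖{} = {3,1,0,4,2}
Write k for closure, c for complement:
  1. A     = {3,0,2}
  2. kA    = {3,1,0,4,2}
  3. cA    = {1,4}
  4. ckA   = {}
  5. kcA   = {3,1,4}
  6. ckcA  = {0,2}
applying k or c yields no new set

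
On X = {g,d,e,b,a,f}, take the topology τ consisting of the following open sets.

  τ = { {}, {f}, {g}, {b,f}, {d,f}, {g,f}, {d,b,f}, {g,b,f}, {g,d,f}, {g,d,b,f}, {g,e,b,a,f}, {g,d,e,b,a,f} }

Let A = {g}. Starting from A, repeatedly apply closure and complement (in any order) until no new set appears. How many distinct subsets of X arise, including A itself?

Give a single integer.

4

complement {d,e,b,a,f}; its interior {d,b,f}; cl(A) = X∖{d,b,f} = {g,e,a}
With k = closure, c = complement:
  1. A     = {g}
  2. kA    = {g,e,a}
  3. cA    = {d,e,b,a,f}
  4. ckA   = {d,b,f}
k, c of each give nothing new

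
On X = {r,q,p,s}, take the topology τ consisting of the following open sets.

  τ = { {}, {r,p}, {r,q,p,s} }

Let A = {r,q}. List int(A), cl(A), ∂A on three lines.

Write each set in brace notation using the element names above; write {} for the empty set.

int(A) = {}
cl(A)  = {r,q,p,s}
∂A     = {r,q,p,s}

U open, U⊆A: {}. int(A) = ⋃ = {}
X∖A={p,s}, int(X∖A)={}, hence cl(A)={r,q,p,s}
∂A: remove int from cl → {r,q,p,s}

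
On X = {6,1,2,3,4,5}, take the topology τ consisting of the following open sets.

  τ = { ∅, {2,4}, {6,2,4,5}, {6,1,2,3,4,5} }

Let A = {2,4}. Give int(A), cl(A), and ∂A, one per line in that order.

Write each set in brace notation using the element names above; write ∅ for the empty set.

int(A) = {2,4}
cl(A)  = {6,1,2,3,4,5}
∂A     = {6,1,3,5}

interior: largest open inside A is {2,4} (from ∅, {2,4})
cl via duality: int({6,1,3,5}) = ∅, so X∖∅ = {6,1,2,3,4,5}
cl∖int = {6,1,3,5}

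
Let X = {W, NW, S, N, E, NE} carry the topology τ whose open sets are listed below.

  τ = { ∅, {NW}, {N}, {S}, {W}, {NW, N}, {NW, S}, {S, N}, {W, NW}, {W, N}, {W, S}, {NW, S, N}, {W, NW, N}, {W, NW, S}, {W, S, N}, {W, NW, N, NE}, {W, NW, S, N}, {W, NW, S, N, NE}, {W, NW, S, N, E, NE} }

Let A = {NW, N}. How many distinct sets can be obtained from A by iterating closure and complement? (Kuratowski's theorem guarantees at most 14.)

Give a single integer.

cl via duality: int({W, S, E, NE}) = {W, S}, so X∖{W, S} = {NW, N, E, NE}
Write k for closure, c for complement:
  1. A     = {NW, N}
  2. kA    = {NW, N, E, NE}
  3. cA    = {W, S, E, NE}
  4. ckA   = {W, S}
applying k or c yields no new set

4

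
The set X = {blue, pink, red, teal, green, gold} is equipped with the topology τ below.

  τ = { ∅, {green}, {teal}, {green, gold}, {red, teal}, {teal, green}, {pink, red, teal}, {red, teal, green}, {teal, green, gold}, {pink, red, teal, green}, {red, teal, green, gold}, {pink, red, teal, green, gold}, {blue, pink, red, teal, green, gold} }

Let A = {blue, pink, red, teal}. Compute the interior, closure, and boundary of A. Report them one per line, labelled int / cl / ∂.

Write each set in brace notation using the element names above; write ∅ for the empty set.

U open, U⊆A: ∅, {teal}, {red, teal}, {pink, red, teal}. int(A) = ⋃ = {pink, red, teal}
X∖A={green, gold}, int(X∖A)={green, gold}, hence cl(A)={blue, pink, red, teal}
∂A: remove int from cl → {blue}

int(A) = {pink, red, teal}
cl(A)  = {blue, pink, red, teal}
∂A     = {blue}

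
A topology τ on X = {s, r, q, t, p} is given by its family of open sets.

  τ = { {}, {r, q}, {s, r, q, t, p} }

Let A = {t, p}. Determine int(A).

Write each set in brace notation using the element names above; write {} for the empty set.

{}

interior: largest open inside A is {} (from {})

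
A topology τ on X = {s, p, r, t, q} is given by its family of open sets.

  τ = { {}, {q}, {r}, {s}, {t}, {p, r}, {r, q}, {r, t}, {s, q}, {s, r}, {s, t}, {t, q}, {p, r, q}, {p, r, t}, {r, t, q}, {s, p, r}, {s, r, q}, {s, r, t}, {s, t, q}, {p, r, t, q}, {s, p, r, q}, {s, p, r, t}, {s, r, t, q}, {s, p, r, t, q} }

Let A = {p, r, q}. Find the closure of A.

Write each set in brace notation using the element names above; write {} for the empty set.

{p, r, q}

X∖A={s, t}, int(X∖A)={s, t}, hence cl(A)={p, r, q}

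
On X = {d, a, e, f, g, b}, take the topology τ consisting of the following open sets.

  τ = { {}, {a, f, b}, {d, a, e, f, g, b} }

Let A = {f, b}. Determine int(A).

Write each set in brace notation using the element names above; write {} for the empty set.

U open, U⊆A: {}. int(A) = ⋃ = {}

{}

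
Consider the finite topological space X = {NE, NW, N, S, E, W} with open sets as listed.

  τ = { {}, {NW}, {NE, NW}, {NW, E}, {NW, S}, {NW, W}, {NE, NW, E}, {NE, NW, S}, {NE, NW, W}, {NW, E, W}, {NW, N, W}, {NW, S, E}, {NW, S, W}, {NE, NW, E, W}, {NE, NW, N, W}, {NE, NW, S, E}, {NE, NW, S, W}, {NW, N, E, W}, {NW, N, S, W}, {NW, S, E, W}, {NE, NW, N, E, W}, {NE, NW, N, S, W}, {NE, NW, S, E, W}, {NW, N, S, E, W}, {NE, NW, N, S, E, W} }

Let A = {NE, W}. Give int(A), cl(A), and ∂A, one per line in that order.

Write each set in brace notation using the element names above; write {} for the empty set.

int(A) = {}
cl(A)  = {NE, N, W}
∂A     = {NE, N, W}

interior: largest open inside A is {} (from {})
cl via duality: int({NW, N, S, E}) = {NW, S, E}, so X∖{NW, S, E} = {NE, N, W}
cl∖int = {NE, N, W}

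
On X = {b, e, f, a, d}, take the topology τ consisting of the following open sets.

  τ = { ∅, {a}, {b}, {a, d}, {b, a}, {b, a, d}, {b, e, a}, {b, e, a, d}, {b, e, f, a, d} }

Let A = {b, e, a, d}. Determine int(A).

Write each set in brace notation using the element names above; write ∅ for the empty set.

opens ⊆ A: ∅, {b}, {a}, {b, a}, {a, d}, {b, e, a}, {b, a, d}, {b, e, a, d}; union → int = {b, e, a, d}

{b, e, a, d}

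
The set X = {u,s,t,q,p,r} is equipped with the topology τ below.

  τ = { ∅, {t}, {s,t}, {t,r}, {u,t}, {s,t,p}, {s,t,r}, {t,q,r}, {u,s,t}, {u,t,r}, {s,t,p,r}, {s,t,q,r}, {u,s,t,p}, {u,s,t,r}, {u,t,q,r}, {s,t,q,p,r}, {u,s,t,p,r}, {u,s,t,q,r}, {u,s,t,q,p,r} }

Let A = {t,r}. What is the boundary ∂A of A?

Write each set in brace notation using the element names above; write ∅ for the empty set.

opens ⊆ A: ∅, {t}, {t,r}; union → int = {t,r}
complement {u,s,q,p}; its interior ∅; cl(A) = X∖∅ = {u,s,t,q,p,r}
boundary = {u,s,t,q,p,r} ∖ {t,r} = {u,s,q,p}

{u,s,q,p}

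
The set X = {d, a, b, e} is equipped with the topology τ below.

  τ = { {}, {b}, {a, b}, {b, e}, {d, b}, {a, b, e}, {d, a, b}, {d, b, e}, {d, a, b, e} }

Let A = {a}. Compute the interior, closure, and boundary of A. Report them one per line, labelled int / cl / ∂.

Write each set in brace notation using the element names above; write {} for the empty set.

U open, U⊆A: {}. int(A) = ⋃ = {}
X∖A={d, b, e}, int(X∖A)={d, b, e}, hence cl(A)={a}
∂A: remove int from cl → {a}

int(A) = {}
cl(A)  = {a}
∂A     = {a}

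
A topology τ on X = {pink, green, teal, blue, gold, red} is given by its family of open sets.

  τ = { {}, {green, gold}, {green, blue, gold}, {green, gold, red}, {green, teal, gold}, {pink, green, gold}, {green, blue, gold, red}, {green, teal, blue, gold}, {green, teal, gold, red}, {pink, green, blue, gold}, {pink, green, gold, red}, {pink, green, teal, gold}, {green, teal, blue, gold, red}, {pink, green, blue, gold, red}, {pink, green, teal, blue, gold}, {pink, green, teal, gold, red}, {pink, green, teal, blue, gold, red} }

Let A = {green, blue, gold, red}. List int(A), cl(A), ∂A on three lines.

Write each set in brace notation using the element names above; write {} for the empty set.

U open, U⊆A: {}, {green, gold}, {green, gold, red}, {green, blue, gold}, {green, blue, gold, red}. int(A) = ⋃ = {green, blue, gold, red}
X∖A={pink, teal}, int(X∖A)={}, hence cl(A)={pink, green, teal, blue, gold, red}
∂A: remove int from cl → {pink, teal}

int(A) = {green, blue, gold, red}
cl(A)  = {pink, green, teal, blue, gold, red}
∂A     = {pink, teal}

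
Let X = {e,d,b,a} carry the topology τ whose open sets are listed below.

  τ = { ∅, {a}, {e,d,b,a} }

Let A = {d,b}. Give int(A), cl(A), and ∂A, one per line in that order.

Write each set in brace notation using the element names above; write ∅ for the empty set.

U open, U⊆A: ∅. int(A) = ⋃ = ∅
X∖A={e,a}, int(X∖A)={a}, hence cl(A)={e,d,b}
∂A: remove int from cl → {e,d,b}

int(A) = ∅
cl(A)  = {e,d,b}
∂A     = {e,d,b}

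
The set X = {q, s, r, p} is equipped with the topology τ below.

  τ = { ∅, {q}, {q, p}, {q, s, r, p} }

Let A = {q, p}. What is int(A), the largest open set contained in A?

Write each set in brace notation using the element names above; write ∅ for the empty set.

interior: largest open inside A is {q, p} (from ∅, {q}, {q, p})

{q, p}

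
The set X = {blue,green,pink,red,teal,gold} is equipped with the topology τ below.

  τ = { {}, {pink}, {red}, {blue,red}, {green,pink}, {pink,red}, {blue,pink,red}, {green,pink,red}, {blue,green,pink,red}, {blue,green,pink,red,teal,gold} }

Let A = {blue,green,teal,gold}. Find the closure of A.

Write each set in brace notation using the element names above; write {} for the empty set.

complement {pink,red}; its interior {pink,red}; cl(A) = X∖{pink,red} = {blue,green,teal,gold}

{blue,green,teal,gold}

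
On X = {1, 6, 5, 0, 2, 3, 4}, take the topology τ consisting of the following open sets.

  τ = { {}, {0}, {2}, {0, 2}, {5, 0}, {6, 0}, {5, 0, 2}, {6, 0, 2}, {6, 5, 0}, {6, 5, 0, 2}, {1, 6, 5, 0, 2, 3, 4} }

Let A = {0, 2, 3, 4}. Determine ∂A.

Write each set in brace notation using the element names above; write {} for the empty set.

opens ⊆ A: {}, {0}, {2}, {0, 2}; union → int = {0, 2}
complement {1, 6, 5}; its interior {}; cl(A) = X∖{} = {1, 6, 5, 0, 2, 3, 4}
boundary = {1, 6, 5, 0, 2, 3, 4} ∖ {0, 2} = {1, 6, 5, 3, 4}

{1, 6, 5, 3, 4}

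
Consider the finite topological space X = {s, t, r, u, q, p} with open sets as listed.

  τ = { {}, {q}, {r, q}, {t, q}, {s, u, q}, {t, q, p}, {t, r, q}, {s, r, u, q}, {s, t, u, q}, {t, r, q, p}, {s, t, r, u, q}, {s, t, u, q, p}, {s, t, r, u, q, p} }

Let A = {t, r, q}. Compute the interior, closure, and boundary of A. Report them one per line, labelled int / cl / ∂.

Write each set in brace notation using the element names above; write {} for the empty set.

interior: largest open inside A is {t, r, q} (from {}, {q}, {r, q}, {t, q}, {t, r, q})
cl via duality: int({s, u, p}) = {}, so X∖{} = {s, t, r, u, q, p}
cl∖int = {s, u, p}

int(A) = {t, r, q}
cl(A)  = {s, t, r, u, q, p}
∂A     = {s, u, p}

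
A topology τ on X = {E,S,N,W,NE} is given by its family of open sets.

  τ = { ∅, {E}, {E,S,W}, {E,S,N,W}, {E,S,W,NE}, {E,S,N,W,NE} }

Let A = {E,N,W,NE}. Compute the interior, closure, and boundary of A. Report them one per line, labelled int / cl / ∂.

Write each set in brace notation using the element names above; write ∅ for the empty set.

U open, U⊆A: ∅, {E}. int(A) = ⋃ = {E}
X∖A={S}, int(X∖A)=∅, hence cl(A)={E,S,N,W,NE}
∂A: remove int from cl → {S,N,W,NE}

int(A) = {E}
cl(A)  = {E,S,N,W,NE}
∂A     = {S,N,W,NE}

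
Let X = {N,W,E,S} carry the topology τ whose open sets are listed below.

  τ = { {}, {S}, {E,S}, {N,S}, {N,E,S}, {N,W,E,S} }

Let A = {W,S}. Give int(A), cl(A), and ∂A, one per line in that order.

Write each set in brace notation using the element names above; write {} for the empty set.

int(A) = {S}
cl(A)  = {N,W,E,S}
∂A     = {N,W,E}

open subsets of A: {}, {S}; so int(A) = {S}
closure: X∖int(X∖A) = X∖{} = {N,W,E,S}
∂A = {N,W,E,S} minus {S} = {N,W,E}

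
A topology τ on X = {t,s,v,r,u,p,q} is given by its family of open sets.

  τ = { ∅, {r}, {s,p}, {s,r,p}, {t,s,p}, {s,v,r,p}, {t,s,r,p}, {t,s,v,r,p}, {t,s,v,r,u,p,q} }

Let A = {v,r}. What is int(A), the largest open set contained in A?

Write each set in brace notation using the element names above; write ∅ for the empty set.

{r}

interior: largest open inside A is {r} (from ∅, {r})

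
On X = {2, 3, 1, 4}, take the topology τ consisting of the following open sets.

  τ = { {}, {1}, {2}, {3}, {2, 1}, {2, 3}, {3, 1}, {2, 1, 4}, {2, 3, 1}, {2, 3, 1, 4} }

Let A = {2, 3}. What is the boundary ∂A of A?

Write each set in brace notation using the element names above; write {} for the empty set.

{4}

opens ⊆ A: {}, {2}, {3}, {2, 3}; union → int = {2, 3}
complement {1, 4}; its interior {1}; cl(A) = X∖{1} = {2, 3, 4}
boundary = {2, 3, 4} ∖ {2, 3} = {4}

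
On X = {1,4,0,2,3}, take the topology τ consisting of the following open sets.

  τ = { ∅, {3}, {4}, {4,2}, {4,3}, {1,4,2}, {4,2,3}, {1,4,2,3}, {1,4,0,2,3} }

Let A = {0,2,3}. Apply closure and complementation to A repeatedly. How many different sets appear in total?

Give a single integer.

8

cl via duality: int({1,4}) = {4}, so X∖{4} = {1,0,2,3}
Write k for closure, c for complement:
  1. A     = {0,2,3}
  2. kA    = {1,0,2,3}
  3. cA    = {1,4}
  4. ckA   = {4}
  5. kcA   = {1,4,0,2}
  6. ckcA  = {3}
  7. kckcA = {0,3}
  8. ckckcA = {1,4,2}
applying k or c yields no new set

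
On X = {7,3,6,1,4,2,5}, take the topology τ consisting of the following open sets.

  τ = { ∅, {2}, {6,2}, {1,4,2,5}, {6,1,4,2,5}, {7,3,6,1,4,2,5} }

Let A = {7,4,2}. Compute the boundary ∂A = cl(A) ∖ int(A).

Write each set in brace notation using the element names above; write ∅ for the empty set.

U open, U⊆A: ∅, {2}. int(A) = ⋃ = {2}
X∖A={3,6,1,5}, int(X∖A)=∅, hence cl(A)={7,3,6,1,4,2,5}
∂A: remove int from cl → {7,3,6,1,4,5}

{7,3,6,1,4,5}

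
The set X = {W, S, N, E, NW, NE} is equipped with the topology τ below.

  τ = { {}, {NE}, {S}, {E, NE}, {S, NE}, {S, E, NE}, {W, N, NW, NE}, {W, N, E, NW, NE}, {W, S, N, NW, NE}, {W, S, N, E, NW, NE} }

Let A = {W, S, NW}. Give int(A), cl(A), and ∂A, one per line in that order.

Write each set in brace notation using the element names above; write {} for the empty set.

int(A) = {S}
cl(A)  = {W, S, N, NW}
∂A     = {W, N, NW}

interior: largest open inside A is {S} (from {}, {S})
cl via duality: int({N, E, NE}) = {E, NE}, so X∖{E, NE} = {W, S, N, NW}
cl∖int = {W, N, NW}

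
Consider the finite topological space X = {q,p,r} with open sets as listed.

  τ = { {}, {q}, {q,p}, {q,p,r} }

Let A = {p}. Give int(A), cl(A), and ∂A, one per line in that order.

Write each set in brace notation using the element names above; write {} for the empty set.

int(A) = {}
cl(A)  = {p,r}
∂A     = {p,r}

open subsets of A: {}; so int(A) = {}
closure: X∖int(X∖A) = X∖{q} = {p,r}
∂A = {p,r} minus {} = {p,r}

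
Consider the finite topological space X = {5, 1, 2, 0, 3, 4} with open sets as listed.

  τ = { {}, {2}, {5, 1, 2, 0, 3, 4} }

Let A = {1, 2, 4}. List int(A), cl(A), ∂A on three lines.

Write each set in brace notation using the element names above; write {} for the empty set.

int(A) = {2}
cl(A)  = {5, 1, 2, 0, 3, 4}
∂A     = {5, 1, 0, 3, 4}

open subsets of A: {}, {2}; so int(A) = {2}
closure: X∖int(X∖A) = X∖{} = {5, 1, 2, 0, 3, 4}
∂A = {5, 1, 2, 0, 3, 4} minus {2} = {5, 1, 0, 3, 4}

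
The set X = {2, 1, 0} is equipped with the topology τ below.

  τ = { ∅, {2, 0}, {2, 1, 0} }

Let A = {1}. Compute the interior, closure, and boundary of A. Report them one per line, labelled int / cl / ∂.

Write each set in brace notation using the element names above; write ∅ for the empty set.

interior: largest open inside A is ∅ (from ∅)
cl via duality: int({2, 0}) = {2, 0}, so X∖{2, 0} = {1}
cl∖int = {1}

int(A) = ∅
cl(A)  = {1}
∂A     = {1}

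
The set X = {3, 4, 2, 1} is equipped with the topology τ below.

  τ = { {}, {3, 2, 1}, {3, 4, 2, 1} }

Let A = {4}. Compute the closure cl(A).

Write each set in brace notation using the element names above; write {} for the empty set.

{4}

closure: X∖int(X∖A) = X∖{3, 2, 1} = {4}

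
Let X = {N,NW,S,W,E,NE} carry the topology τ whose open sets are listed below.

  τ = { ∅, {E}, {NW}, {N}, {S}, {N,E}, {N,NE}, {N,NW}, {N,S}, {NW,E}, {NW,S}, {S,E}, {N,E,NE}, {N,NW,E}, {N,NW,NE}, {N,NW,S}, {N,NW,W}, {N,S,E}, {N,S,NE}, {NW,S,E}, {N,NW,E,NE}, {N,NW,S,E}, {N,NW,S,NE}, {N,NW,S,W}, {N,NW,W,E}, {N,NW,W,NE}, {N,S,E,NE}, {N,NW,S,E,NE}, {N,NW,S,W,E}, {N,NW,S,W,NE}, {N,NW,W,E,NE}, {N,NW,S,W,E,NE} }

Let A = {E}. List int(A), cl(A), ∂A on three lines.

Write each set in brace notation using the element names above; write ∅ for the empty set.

interior: largest open inside A is {E} (from ∅, {E})
cl via duality: int({N,NW,S,W,NE}) = {N,NW,S,W,NE}, so X∖{N,NW,S,W,NE} = {E}
cl∖int = ∅

int(A) = {E}
cl(A)  = {E}
∂A     = ∅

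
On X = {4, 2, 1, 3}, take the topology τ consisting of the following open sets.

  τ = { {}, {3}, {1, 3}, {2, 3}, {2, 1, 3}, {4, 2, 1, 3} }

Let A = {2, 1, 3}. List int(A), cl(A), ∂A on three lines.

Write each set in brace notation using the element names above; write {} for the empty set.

int(A) = {2, 1, 3}
cl(A)  = {4, 2, 1, 3}
∂A     = {4}

interior: largest open inside A is {2, 1, 3} (from {}, {3}, {2, 3}, {1, 3}, {2, 1, 3})
cl via duality: int({4}) = {}, so X∖{} = {4, 2, 1, 3}
cl∖int = {4}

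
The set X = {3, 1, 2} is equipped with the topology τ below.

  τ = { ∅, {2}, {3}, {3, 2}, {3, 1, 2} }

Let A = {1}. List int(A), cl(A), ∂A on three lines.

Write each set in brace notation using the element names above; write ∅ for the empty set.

int(A) = ∅
cl(A)  = {1}
∂A     = {1}

open subsets of A: ∅; so int(A) = ∅
closure: X∖int(X∖A) = X∖{3, 2} = {1}
∂A = {1} minus ∅ = {1}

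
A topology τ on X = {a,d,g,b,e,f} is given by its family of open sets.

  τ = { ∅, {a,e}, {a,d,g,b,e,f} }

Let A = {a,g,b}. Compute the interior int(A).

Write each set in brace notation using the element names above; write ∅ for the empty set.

open subsets of A: ∅; so int(A) = ∅

∅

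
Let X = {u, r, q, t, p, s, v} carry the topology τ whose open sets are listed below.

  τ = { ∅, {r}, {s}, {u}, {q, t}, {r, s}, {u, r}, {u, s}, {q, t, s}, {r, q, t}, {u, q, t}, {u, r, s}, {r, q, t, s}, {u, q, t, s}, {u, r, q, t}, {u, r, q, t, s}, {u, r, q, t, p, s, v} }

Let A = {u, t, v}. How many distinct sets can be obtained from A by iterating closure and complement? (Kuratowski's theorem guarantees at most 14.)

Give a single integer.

closure: X∖int(X∖A) = X∖{r, s} = {u, q, t, p, v}
Let k=closure and c=complement:
  1. A     = {u, t, v}
  2. kA    = {u, q, t, p, v}
  3. cA    = {r, q, p, s}
  4. ckA   = {r, s}
  5. kcA   = {r, q, t, p, s, v}
  6. kckA  = {r, p, s, v}
  7. ckcA  = {u}
  8. ckckA = {u, q, t}
  9. kckcA = {u, p, v}
  10. ckckcA = {r, q, t, s}
— saturated at 10

10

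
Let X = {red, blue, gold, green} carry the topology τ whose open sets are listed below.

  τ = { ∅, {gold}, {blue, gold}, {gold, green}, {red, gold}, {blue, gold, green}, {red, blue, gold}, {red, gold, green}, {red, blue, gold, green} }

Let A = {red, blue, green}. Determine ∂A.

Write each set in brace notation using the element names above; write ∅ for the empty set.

{red, blue, green}

opens ⊆ A: ∅; union → int = ∅
complement {gold}; its interior {gold}; cl(A) = X∖{gold} = {red, blue, green}
boundary = {red, blue, green} ∖ ∅ = {red, blue, green}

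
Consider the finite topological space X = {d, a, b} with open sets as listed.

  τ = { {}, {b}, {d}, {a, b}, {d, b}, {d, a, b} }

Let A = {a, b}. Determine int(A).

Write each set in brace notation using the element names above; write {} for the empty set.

open subsets of A: {}, {b}, {a, b}; so int(A) = {a, b}

{a, b}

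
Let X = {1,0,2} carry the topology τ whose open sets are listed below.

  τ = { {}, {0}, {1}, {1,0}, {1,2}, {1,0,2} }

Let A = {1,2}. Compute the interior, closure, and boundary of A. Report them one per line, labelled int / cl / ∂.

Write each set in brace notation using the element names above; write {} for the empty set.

int(A) = {1,2}
cl(A)  = {1,2}
∂A     = {}

interior: largest open inside A is {1,2} (from {}, {1}, {1,2})
cl via duality: int({0}) = {0}, so X∖{0} = {1,2}
cl∖int = {}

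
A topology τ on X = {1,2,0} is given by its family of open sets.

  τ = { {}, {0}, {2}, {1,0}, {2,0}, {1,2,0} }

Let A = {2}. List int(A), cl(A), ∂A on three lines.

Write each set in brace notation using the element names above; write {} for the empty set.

int(A) = {2}
cl(A)  = {2}
∂A     = {}

opens ⊆ A: {}, {2}; union → int = {2}
complement {1,0}; its interior {1,0}; cl(A) = X∖{1,0} = {2}
boundary = {2} ∖ {2} = {}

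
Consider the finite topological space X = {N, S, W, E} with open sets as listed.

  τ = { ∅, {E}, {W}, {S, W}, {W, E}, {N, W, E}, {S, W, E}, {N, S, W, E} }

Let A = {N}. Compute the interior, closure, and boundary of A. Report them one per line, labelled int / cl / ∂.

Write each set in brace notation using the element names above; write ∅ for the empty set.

interior: largest open inside A is ∅ (from ∅)
cl via duality: int({S, W, E}) = {S, W, E}, so X∖{S, W, E} = {N}
cl∖int = {N}

int(A) = ∅
cl(A)  = {N}
∂A     = {N}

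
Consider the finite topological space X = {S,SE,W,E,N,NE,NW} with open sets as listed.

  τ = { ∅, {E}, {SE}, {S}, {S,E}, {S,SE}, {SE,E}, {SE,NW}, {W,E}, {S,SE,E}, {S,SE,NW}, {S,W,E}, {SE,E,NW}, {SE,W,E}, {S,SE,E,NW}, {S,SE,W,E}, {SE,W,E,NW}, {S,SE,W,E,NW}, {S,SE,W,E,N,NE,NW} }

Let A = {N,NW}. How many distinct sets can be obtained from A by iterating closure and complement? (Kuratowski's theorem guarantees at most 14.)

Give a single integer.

X∖A={S,SE,W,E,NE}, int(X∖A)={S,SE,W,E}, hence cl(A)={N,NE,NW}
Orbit (k=closure, c=complement):
  1. A     = {N,NW}
  2. kA    = {N,NE,NW}
  3. cA    = {S,SE,W,E,NE}
  4. ckA   = {S,SE,W,E}
  5. kcA   = {S,SE,W,E,N,NE,NW}
  6. ckcA  = ∅
(closed under both — stop)

6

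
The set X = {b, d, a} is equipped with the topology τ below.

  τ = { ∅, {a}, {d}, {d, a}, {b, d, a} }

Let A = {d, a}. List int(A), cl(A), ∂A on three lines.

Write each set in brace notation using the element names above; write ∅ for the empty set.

int(A) = {d, a}
cl(A)  = {b, d, a}
∂A     = {b}

opens ⊆ A: ∅, {d}, {a}, {d, a}; union → int = {d, a}
complement {b}; its interior ∅; cl(A) = X∖∅ = {b, d, a}
boundary = {b, d, a} ∖ {d, a} = {b}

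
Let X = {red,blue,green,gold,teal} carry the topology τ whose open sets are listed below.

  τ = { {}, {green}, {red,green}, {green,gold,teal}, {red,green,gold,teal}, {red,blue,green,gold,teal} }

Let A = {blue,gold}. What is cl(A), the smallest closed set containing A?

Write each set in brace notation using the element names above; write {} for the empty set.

{blue,gold,teal}

cl via duality: int({red,green,teal}) = {red,green}, so X∖{red,green} = {blue,gold,teal}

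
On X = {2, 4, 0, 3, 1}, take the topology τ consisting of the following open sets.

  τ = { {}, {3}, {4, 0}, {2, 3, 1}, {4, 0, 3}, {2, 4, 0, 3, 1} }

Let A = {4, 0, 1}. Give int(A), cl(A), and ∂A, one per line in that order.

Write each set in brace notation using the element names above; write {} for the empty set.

interior: largest open inside A is {4, 0} (from {}, {4, 0})
cl via duality: int({2, 3}) = {3}, so X∖{3} = {2, 4, 0, 1}
cl∖int = {2, 1}

int(A) = {4, 0}
cl(A)  = {2, 4, 0, 1}
∂A     = {2, 1}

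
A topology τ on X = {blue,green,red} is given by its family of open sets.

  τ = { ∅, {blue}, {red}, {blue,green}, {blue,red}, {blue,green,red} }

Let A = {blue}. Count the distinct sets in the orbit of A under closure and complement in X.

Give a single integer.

cl via duality: int({green,red}) = {red}, so X∖{red} = {blue,green}
Write k for closure, c for complement:
  1. A     = {blue}
  2. kA    = {blue,green}
  3. cA    = {green,red}
  4. ckA   = {red}
applying k or c yields no new set

4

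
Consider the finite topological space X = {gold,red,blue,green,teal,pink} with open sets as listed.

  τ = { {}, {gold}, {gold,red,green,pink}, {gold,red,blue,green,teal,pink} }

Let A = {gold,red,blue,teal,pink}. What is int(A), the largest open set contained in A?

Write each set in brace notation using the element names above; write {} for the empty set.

{gold}

interior: largest open inside A is {gold} (from {}, {gold})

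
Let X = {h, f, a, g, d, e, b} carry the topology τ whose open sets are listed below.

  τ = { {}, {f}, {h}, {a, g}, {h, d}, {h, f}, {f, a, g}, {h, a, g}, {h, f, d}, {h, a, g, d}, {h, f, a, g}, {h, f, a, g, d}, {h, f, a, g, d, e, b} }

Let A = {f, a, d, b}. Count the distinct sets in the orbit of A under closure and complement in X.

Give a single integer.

12

closure: X∖int(X∖A) = X∖{h} = {f, a, g, d, e, b}
Let k=closure and c=complement:
  1. A     = {f, a, d, b}
  2. kA    = {f, a, g, d, e, b}
  3. cA    = {h, g, e}
  4. ckA   = {h}
  5. kcA   = {h, a, g, d, e, b}
  6. kckA  = {h, d, e, b}
  7. ckcA  = {f}
  8. ckckA = {f, a, g}
  9. kckcA = {f, e, b}
  10. kckckA = {f, a, g, e, b}
  11. ckckcA = {h, a, g, d}
  12. ckckckA = {h, d}
— saturated at 12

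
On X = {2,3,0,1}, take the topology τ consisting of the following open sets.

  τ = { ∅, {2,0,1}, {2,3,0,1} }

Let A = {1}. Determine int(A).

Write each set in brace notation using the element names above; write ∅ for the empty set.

opens ⊆ A: ∅; union → int = ∅

∅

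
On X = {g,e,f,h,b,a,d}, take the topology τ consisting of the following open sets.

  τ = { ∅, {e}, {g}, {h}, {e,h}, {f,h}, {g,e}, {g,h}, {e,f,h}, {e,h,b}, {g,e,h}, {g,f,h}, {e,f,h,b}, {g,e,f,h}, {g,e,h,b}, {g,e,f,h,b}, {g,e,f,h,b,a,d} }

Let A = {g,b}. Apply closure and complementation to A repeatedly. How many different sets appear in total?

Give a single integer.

cl via duality: int({e,f,h,a,d}) = {e,f,h}, so X∖{e,f,h} = {g,b,a,d}
Write k for closure, c for complement:
  1. A     = {g,b}
  2. kA    = {g,b,a,d}
  3. cA    = {e,f,h,a,d}
  4. ckA   = {e,f,h}
  5. kcA   = {e,f,h,b,a,d}
  6. ckcA  = {g}
  7. kckcA = {g,a,d}
  8. ckckcA = {e,f,h,b}
applying k or c yields no new set

8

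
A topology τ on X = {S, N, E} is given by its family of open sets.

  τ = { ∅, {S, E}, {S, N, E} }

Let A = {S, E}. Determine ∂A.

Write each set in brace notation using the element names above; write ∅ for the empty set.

U open, U⊆A: ∅, {S, E}. int(A) = ⋃ = {S, E}
X∖A={N}, int(X∖A)=∅, hence cl(A)={S, N, E}
∂A: remove int from cl → {N}

{N}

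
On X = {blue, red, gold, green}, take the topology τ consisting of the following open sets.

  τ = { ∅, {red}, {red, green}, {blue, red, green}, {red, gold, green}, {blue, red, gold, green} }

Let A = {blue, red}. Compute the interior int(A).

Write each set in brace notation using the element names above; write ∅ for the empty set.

{red}

open subsets of A: ∅, {red}; so int(A) = {red}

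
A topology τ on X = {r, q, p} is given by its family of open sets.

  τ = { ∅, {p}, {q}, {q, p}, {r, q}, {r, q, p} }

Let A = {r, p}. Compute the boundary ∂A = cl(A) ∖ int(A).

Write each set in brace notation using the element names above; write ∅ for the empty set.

{r}

open subsets of A: ∅, {p}; so int(A) = {p}
closure: X∖int(X∖A) = X∖{q} = {r, p}
∂A = {r, p} minus {p} = {r}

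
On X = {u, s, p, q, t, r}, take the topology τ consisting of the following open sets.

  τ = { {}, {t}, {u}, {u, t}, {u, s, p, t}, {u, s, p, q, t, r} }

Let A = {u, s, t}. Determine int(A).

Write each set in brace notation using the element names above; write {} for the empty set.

{u, t}

open subsets of A: {}, {t}, {u}, {u, t}; so int(A) = {u, t}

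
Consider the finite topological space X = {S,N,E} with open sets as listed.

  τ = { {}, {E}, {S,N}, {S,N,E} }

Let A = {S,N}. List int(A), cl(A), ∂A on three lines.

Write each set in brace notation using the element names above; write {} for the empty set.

int(A) = {S,N}
cl(A)  = {S,N}
∂A     = {}

interior: largest open inside A is {S,N} (from {}, {S,N})
cl via duality: int({E}) = {E}, so X∖{E} = {S,N}
cl∖int = {}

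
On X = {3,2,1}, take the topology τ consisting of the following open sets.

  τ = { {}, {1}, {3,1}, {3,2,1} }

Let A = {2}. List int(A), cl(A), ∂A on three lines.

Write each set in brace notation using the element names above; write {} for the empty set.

int(A) = {}
cl(A)  = {2}
∂A     = {2}

open subsets of A: {}; so int(A) = {}
closure: X∖int(X∖A) = X∖{3,1} = {2}
∂A = {2} minus {} = {2}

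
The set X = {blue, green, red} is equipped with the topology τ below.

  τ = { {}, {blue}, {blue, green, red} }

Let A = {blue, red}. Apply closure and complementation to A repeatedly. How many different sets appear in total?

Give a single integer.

6

cl via duality: int({green}) = {}, so X∖{} = {blue, green, red}
Write k for closure, c for complement:
  1. A     = {blue, red}
  2. kA    = {blue, green, red}
  3. cA    = {green}
  4. ckA   = {}
  5. kcA   = {green, red}
  6. ckcA  = {blue}
applying k or c yields no new set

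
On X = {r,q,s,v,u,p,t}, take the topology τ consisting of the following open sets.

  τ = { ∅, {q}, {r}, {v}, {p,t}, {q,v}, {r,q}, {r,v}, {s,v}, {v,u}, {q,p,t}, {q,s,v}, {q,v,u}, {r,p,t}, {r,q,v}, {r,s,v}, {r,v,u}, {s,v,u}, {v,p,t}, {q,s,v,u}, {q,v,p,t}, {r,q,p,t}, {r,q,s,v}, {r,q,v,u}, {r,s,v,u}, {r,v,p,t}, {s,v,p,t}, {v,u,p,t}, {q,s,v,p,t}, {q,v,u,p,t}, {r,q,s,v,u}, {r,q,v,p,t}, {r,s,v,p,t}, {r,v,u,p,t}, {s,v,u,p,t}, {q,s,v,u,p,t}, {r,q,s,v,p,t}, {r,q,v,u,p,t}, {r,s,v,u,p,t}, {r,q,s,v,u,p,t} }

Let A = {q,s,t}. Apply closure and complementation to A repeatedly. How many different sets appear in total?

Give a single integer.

X∖A={r,v,u,p}, int(X∖A)={r,v,u}, hence cl(A)={q,s,p,t}
Orbit (k=closure, c=complement):
  1. A     = {q,s,t}
  2. kA    = {q,s,p,t}
  3. cA    = {r,v,u,p}
  4. ckA   = {r,v,u}
  5. kcA   = {r,s,v,u,p,t}
  6. kckA  = {r,s,v,u}
  7. ckcA  = {q}
  8. ckckA = {q,p,t}
(closed under both — stop)

8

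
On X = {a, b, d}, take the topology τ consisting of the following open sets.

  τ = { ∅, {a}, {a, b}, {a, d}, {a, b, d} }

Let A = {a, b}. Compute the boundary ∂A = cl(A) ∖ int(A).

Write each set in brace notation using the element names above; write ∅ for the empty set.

U open, U⊆A: ∅, {a}, {a, b}. int(A) = ⋃ = {a, b}
X∖A={d}, int(X∖A)=∅, hence cl(A)={a, b, d}
∂A: remove int from cl → {d}

{d}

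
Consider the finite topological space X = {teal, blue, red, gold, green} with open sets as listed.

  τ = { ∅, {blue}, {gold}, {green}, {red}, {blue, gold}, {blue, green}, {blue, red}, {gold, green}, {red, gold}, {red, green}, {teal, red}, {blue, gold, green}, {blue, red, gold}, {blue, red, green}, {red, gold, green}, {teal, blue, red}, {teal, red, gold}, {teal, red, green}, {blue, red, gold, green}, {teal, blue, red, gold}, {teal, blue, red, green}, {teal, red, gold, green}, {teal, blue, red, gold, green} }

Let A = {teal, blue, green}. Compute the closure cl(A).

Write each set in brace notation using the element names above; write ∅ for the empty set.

{teal, blue, green}

closure: X∖int(X∖A) = X∖{red, gold} = {teal, blue, green}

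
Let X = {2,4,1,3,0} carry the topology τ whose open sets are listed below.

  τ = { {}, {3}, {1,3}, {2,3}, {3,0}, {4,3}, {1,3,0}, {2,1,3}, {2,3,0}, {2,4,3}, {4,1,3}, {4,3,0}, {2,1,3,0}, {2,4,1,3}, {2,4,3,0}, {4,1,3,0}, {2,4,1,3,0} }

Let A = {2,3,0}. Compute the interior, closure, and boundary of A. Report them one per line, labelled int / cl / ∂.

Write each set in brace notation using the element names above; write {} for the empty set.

int(A) = {2,3,0}
cl(A)  = {2,4,1,3,0}
∂A     = {4,1}

interior: largest open inside A is {2,3,0} (from {}, {3}, {2,3}, {3,0}, {2,3,0})
cl via duality: int({4,1}) = {}, so X∖{} = {2,4,1,3,0}
cl∖int = {4,1}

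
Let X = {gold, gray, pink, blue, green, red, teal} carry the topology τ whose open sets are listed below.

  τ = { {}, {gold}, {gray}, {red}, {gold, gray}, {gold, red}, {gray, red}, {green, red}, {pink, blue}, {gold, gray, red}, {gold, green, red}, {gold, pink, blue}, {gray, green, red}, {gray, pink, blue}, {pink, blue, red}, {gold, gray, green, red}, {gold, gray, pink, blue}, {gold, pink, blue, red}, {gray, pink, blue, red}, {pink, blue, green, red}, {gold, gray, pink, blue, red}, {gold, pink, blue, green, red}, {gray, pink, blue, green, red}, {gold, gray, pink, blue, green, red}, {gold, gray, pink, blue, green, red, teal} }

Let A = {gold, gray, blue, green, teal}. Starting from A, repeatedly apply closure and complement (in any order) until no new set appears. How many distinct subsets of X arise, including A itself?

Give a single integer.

12

cl via duality: int({pink, red}) = {red}, so X∖{red} = {gold, gray, pink, blue, green, teal}
Write k for closure, c for complement:
  1. A     = {gold, gray, blue, green, teal}
  2. kA    = {gold, gray, pink, blue, green, teal}
  3. cA    = {pink, red}
  4. ckA   = {red}
  5. kcA   = {pink, blue, green, red, teal}
  6. kckA  = {green, red, teal}
  7. ckcA  = {gold, gray}
  8. ckckA = {gold, gray, pink, blue}
  9. kckcA = {gold, gray, teal}
  10. kckckA = {gold, gray, pink, blue, teal}
  11. ckckcA = {pink, blue, green, red}
  12. ckckckA = {green, red}
applying k or c yields no new set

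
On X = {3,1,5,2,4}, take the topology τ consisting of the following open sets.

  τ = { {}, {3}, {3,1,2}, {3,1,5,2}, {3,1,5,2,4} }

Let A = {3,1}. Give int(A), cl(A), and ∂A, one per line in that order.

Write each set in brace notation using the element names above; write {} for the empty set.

U open, U⊆A: {}, {3}. int(A) = ⋃ = {3}
X∖A={5,2,4}, int(X∖A)={}, hence cl(A)={3,1,5,2,4}
∂A: remove int from cl → {1,5,2,4}

int(A) = {3}
cl(A)  = {3,1,5,2,4}
∂A     = {1,5,2,4}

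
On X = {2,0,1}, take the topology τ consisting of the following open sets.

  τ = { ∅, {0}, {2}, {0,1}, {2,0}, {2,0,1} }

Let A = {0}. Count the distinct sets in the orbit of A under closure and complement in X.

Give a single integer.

closure: X∖int(X∖A) = X∖{2} = {0,1}
Let k=closure and c=complement:
  1. A     = {0}
  2. kA    = {0,1}
  3. cA    = {2,1}
  4. ckA   = {2}
— saturated at 4

4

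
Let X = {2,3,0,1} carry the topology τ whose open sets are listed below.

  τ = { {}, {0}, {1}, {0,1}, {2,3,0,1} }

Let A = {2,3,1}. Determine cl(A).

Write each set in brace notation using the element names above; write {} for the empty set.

closure: X∖int(X∖A) = X∖{0} = {2,3,1}

{2,3,1}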